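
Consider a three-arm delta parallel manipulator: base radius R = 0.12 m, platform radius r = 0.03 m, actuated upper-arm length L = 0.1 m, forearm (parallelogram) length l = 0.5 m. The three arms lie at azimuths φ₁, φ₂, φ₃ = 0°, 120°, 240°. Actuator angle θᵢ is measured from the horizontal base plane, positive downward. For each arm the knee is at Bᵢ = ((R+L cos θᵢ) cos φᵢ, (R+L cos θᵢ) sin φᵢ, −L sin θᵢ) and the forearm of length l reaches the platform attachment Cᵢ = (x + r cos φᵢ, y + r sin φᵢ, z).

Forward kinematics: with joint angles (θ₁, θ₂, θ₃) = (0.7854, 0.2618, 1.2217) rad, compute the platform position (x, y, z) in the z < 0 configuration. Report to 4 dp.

(-0.0043, 0.1513, -0.5178)

φ1=0.0°: virtual centre (0.1607, 0.0000, -0.0707), radius l
φ2=120.0°: virtual centre (-0.0933, 0.1616, -0.0259), radius l
arm 3 at φ=240.0°: e+L cos θ3 = 0.1242;  S3 = (-0.0621, -0.1076, -0.0940)
subtract pairs → two planes through P
linear system: -0.5080x+0.3232y = 0.0047−0.0897z; -0.4456x+-0.2151y = -0.0066−-0.0465z
Cramer: x(z) = 0.0044+0.0168z;  y(z) = 0.0214-0.2510z
into |P−S₁|² = l²: 1.0633z² + 0.1254z + -0.2201 = 0;  Δ = 0.9519;  z = -0.5178 or 0.3998 → z<0 root = -0.5178
x = -0.0043, y = 0.1513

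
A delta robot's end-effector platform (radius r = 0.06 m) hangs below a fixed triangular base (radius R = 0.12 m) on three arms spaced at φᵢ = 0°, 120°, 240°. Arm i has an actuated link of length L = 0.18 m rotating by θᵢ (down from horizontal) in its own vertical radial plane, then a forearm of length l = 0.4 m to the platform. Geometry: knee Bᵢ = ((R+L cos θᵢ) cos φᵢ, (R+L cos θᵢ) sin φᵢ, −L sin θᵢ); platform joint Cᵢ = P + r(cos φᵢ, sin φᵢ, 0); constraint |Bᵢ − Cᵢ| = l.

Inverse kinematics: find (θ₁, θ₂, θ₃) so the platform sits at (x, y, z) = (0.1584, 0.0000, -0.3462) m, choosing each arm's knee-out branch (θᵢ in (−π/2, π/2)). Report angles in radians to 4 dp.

φ1=0.0° → target in arm frame (0.1584, 0.0000)
  A cos θ + B sin θ = C:  -0.0984·cos θ + -0.3462·sin θ = -0.0054
  √(A²+B²)=0.3599;  θ1 = -1.8477+1.5857 ≈ -0.2620
arm 2 (φ=120.0°): x'=-0.0792, y'=-0.1372
  A cos θ + B sin θ = C:  0.1392·cos θ + -0.3462·sin θ = -0.0846
  θ2 = atan2(B,A) + arccos(C/0.3731) = 0.6110
arm 3 (φ=240.0°): x'=-0.0792, y'=0.1372
  e−x'=0.1392;  (l²−L²−(e−x')²−y'²−z²)/2L = -0.0846
  √(A²+B²)=0.3731;  θ3 = -1.1885+1.7995 ≈ 0.6110

θ₁ = -0.2620, θ₂ = 0.6110, θ₃ = 0.6110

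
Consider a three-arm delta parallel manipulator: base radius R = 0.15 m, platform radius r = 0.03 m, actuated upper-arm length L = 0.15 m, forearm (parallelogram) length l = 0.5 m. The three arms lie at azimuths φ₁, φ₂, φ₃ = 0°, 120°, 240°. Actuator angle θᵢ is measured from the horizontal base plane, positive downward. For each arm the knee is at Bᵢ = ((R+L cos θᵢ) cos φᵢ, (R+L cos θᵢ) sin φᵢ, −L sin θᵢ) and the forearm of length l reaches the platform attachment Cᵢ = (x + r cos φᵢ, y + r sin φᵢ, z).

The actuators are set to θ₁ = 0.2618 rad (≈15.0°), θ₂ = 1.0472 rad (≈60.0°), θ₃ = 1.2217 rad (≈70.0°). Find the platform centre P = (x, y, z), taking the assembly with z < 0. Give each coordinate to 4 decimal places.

(0.1718, 0.0338, -0.5289)

arm 1 at φ=0.0°: e+L cos θ1 = 0.2649;  O1 = (0.2649, 0.0000, -0.0388)
arm 2 at φ=120.0°: e+L cos θ2 = 0.1950;  O2 = (-0.0975, 0.1689, -0.1299)
φ3=240.0°: virtual centre (-0.0857, -0.1484, -0.1410), radius l
|O₂|²−|O₁|² = -0.0168;  |O₃|²−|O₁|² = -0.0225
[-0.7248 0.3377 -0.1822]·P = -0.0168;  [-0.7011 -0.2967 -0.2043]·P = -0.0225
det = 0.4518;  x = 0.0278+-0.2723z,  y = 0.0100+-0.0450z
quadratic in z: (1.0762)z²+(0.2059)z+(-0.1922)=0, √Δ=0.9326 → z ∈ {-0.5289, 0.3376}; z = -0.5289 (taking z<0)
x = 0.1718, y = 0.0338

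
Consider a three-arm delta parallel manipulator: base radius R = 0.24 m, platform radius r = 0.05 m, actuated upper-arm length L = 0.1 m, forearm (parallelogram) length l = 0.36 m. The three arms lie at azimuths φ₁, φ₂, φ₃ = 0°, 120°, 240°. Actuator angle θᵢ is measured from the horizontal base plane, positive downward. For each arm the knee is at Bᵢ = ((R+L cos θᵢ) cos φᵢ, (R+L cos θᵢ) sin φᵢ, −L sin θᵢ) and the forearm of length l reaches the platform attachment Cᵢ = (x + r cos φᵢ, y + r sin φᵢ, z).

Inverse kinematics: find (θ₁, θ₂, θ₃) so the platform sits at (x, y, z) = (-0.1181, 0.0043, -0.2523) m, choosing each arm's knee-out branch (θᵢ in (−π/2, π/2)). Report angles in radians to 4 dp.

arm 1 (φ=0.0°): x'=-0.1181, y'=0.0043
  A=0.3081, B=-0.2523, C=(l²−L²−A²−y'²−z²)/(2L)=-0.1950
  θ1 = atan2(B,A) + arccos(C/0.3982) = 1.3964
rotate P by −φ2: (0.0628, 0.1001, -0.2523)
  A cos θ + B sin θ = C:  0.1272·cos θ + -0.2523·sin θ = 0.1487
  θ2 = atan2(B,A) + arccos(C/0.2826) = -0.0870
φ3=240.0° → target in arm frame (0.0553, -0.1044)
  A=0.1347, B=-0.2523, C=(l²−L²−A²−y'²−z²)/(2L)=0.1345
  γ=atan2(-0.2523,0.1347)=-1.0805;  ψ=arccos(0.4703)=1.0811;  θ3=γ+ψ≈0.0006

θ₁ = 1.3964, θ₂ = -0.0870, θ₃ = 0.0006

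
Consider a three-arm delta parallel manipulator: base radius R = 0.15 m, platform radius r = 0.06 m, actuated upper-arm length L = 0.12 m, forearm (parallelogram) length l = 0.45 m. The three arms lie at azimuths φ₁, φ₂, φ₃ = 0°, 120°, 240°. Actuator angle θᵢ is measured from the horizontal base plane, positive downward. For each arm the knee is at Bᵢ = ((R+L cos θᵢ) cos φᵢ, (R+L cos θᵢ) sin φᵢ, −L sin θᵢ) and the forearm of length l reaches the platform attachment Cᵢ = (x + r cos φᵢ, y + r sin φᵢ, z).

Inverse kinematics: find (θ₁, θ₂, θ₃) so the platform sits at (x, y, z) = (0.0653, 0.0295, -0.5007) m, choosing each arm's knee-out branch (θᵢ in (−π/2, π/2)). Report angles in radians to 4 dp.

arm 1 (φ=0.0°): x'=0.0653, y'=0.0295
  A cos θ + B sin θ = C:  0.0247·cos θ + -0.5007·sin θ = -0.2670
  √(A²+B²)=0.5013;  θ1 = -1.5215+2.1325 ≈ 0.6110
φ2=120.0° → target in arm frame (-0.0071, -0.0713)
  A=0.0971, B=-0.5007, C=(l²−L²−A²−y'²−z²)/(2L)=-0.3213
  θ2 = atan2(B,A) + arccos(C/0.5100) = 0.8731
arm 3 (φ=240.0°): x'=-0.0582, y'=0.0418
  e−x'=0.1482;  (l²−L²−(e−x')²−y'²−z²)/2L = -0.3596
  γ=atan2(-0.5007,0.1482)=-1.2830;  ψ=arccos(-0.6887)=2.3305;  θ3=γ+ψ≈1.0475

θ₁ = 0.6110, θ₂ = 0.8731, θ₃ = 1.0475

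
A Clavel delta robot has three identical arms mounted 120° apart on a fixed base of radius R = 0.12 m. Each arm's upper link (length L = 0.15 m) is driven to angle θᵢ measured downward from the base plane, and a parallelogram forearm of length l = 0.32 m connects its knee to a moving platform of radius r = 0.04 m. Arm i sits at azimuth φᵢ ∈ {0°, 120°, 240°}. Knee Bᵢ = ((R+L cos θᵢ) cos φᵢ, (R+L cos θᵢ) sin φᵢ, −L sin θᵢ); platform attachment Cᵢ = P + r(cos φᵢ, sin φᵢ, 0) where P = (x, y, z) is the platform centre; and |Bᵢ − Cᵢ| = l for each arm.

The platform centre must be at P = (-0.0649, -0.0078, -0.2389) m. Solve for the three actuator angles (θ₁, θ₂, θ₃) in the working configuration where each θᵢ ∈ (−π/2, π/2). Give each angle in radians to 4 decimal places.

θ₁ = 0.5241, θ₂ = 0.0004, θ₃ = -0.0871

arm 1 (φ=0.0°): x'=-0.0649, y'=-0.0078
  e−x'=0.1449;  (l²−L²−(e−x')²−y'²−z²)/2L = 0.0059
  θ1 = atan2(B,A) + arccos(C/0.2794) = 0.5241
φ2=120.0° → target in arm frame (0.0257, 0.0601)
  A cos θ + B sin θ = C:  0.0543·cos θ + -0.2389·sin θ = 0.0542
  √(A²+B²)=0.2450;  θ2 = -1.3473+1.3476 ≈ 0.0004
φ3=240.0° → target in arm frame (0.0392, -0.0523)
  A cos θ + B sin θ = C:  0.0408·cos θ + -0.2389·sin θ = 0.0614
  θ3 = atan2(B,A) + arccos(C/0.2424) = -0.0871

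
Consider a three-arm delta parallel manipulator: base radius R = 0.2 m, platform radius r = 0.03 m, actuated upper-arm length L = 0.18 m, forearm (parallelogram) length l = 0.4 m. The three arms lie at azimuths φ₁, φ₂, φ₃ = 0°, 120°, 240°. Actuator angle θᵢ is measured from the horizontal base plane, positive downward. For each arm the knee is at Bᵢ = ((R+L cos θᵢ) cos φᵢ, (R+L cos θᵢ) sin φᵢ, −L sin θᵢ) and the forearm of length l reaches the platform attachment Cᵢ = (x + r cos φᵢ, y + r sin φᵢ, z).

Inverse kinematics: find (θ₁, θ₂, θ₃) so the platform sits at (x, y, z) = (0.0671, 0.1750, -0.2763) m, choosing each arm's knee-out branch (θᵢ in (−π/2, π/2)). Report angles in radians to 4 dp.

θ₁ = 0.2617, θ₂ = -0.0876, θ₃ = 1.3959

arm 1 (φ=0.0°): x'=0.0671, y'=0.1750
  A=0.1029, B=-0.2763, C=(l²−L²−A²−y'²−z²)/(2L)=0.0279
  θ1 = atan2(B,A) + arccos(C/0.2948) = 0.2617
rotate P by −φ2: (0.1180, -0.1456, -0.2763)
  A cos θ + B sin θ = C:  0.0520·cos θ + -0.2763·sin θ = 0.0760
  θ2 = atan2(B,A) + arccos(C/0.2811) = -0.0876
rotate P by −φ3: (-0.1851, -0.0294, -0.2763)
  e−x'=0.3551;  (l²−L²−(e−x')²−y'²−z²)/2L = -0.2103
  θ3 = atan2(B,A) + arccos(C/0.4499) = 1.3959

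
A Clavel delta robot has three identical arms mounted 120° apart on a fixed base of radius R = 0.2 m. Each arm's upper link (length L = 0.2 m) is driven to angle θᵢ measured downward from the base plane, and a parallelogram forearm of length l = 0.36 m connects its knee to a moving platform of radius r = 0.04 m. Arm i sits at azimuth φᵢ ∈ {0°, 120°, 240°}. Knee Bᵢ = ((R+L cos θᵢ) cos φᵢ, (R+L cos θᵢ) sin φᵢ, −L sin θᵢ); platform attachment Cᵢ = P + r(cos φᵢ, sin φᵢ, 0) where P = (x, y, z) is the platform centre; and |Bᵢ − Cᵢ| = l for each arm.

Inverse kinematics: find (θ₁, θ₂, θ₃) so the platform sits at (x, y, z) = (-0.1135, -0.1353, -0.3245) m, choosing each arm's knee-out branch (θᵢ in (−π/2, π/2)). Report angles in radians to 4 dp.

rotate P by −φ1: (-0.1135, -0.1353, -0.3245)
  A=0.2735, B=-0.3245, C=(l²−L²−A²−y'²−z²)/(2L)=-0.2720
  γ=atan2(-0.3245,0.2735)=-0.8705;  ψ=arccos(-0.6410)=2.2666;  θ1=γ+ψ≈1.3961
φ2=120.0° → target in arm frame (-0.0604, 0.1659)
  e−x'=0.2204;  (l²−L²−(e−x')²−y'²−z²)/2L = -0.2296
  θ2 = atan2(B,A) + arccos(C/0.3923) = 1.2218
φ3=240.0° → target in arm frame (0.1739, -0.0306)
  A=-0.0139, B=-0.3245, C=(l²−L²−A²−y'²−z²)/(2L)=-0.0421
  √(A²+B²)=0.3248;  θ3 = -1.6137+1.7007 ≈ 0.0871

θ₁ = 1.3961, θ₂ = 1.2218, θ₃ = 0.0871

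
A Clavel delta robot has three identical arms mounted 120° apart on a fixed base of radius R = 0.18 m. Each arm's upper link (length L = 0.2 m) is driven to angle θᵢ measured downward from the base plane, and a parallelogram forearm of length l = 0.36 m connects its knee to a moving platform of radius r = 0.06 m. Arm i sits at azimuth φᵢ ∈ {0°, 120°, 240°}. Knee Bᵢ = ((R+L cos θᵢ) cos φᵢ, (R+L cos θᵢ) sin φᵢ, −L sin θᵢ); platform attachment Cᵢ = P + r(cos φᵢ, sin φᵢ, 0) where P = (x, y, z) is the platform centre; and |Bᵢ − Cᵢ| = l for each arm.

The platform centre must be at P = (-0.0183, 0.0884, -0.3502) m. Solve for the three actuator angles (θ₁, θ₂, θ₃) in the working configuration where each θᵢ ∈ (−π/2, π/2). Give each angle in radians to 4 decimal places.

arm 1 (φ=0.0°): x'=-0.0183, y'=0.0884
  e−x'=0.1383;  (l²−L²−(e−x')²−y'²−z²)/2L = -0.1500
  θ1 = atan2(B,A) + arccos(C/0.3765) = 0.7857
φ2=120.0° → target in arm frame (0.0857, -0.0284)
  A cos θ + B sin θ = C:  0.0343·cos θ + -0.3502·sin θ = -0.0875
  γ=atan2(-0.3502,0.0343)=-1.4732;  ψ=arccos(-0.2488)=1.8222;  θ2=γ+ψ≈0.3491
φ3=240.0° → target in arm frame (-0.0674, -0.0600)
  e−x'=0.1874;  (l²−L²−(e−x')²−y'²−z²)/2L = -0.1794
  θ3 = atan2(B,A) + arccos(C/0.3972) = 0.9601

θ₁ = 0.7857, θ₂ = 0.3491, θ₃ = 0.9601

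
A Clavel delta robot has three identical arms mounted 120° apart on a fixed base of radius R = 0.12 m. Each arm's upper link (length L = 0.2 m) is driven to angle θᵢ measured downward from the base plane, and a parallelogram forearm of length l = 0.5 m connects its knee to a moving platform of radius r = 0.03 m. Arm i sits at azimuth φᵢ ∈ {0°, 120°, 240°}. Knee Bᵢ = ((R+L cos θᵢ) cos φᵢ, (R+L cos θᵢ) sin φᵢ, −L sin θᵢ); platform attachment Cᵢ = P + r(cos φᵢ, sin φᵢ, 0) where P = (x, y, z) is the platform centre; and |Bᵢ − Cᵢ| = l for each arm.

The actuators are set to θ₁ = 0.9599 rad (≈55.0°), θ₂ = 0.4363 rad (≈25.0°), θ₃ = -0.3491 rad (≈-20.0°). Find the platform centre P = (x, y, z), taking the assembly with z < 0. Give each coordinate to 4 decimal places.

(-0.2064, -0.1333, -0.4152)

φ1=0.0°: virtual centre (0.2047, 0.0000, -0.1638), radius l
S2 = (0.2713·cos120.0°, 0.2713·sin120.0°, -0.0845) = (-0.1356, 0.2349, -0.0845)
φ3=240.0°: virtual centre (-0.1390, -0.2407, 0.0684), radius l
|S₂|²−|S₁|² = 0.0120;  |S₃|²−|S₁|² = 0.0132
plane₁₂: -0.6807x+0.4698y+0.1586z = 0.0120
det = 0.6507;  x = -0.0184+0.4528z,  y = -0.0011+0.3184z
sphere 1 gives Az²+Bz+C=0 with A=1.3063, B=0.1249, C=-0.1734;  B²−4AC=0.9216;  roots -0.4152, 0.3196;  negative root z = -0.4152
x = -0.2064, y = -0.1333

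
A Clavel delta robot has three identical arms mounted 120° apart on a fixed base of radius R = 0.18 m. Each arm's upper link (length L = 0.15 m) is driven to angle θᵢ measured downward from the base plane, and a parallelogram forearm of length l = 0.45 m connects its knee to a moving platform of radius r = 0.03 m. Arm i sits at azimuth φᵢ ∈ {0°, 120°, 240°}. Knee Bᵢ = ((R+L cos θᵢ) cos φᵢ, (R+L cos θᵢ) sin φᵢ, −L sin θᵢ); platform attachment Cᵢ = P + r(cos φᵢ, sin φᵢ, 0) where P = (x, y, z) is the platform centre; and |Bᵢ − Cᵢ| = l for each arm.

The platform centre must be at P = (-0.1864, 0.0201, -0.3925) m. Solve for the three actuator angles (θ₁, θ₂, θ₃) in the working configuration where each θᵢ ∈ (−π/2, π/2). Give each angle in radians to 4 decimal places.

θ₁ = 1.3091, θ₂ = 0.0875, θ₃ = 0.2618

rotate P by −φ1: (-0.1864, 0.0201, -0.3925)
  e−x'=0.3364;  (l²−L²−(e−x')²−y'²−z²)/2L = -0.2921
  γ=atan2(-0.3925,0.3364)=-0.8622;  ψ=arccos(-0.5650)=2.1713;  θ1=γ+ψ≈1.3091
arm 2 (φ=120.0°): x'=0.1106, y'=0.1514
  A cos θ + B sin θ = C:  0.0394·cos θ + -0.3925·sin θ = 0.0049
  γ=atan2(-0.3925,0.0394)=-1.4708;  ψ=arccos(0.0125)=1.5583;  θ2=γ+ψ≈0.0875
rotate P by −φ3: (0.0758, -0.1715, -0.3925)
  A=0.0742, B=-0.3925, C=(l²−L²−A²−y'²−z²)/(2L)=-0.0299
  γ=atan2(-0.3925,0.0742)=-1.3839;  ψ=arccos(-0.0748)=1.6457;  θ3=γ+ψ≈0.2618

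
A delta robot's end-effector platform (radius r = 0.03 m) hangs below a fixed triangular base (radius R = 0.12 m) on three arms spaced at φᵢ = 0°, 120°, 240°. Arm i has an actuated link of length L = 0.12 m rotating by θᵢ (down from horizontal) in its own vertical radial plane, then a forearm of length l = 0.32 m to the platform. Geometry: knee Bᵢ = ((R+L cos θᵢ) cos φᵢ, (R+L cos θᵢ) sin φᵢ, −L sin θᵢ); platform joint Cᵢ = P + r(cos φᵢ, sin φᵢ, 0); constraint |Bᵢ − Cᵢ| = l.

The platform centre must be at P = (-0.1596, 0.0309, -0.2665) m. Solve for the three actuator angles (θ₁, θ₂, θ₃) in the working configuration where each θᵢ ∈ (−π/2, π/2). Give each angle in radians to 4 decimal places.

θ₁ = 1.3090, θ₂ = -0.0875, θ₃ = 0.2621

arm 1 (φ=0.0°): x'=-0.1596, y'=0.0309
  A cos θ + B sin θ = C:  0.2496·cos θ + -0.2665·sin θ = -0.1928
  √(A²+B²)=0.3651;  θ1 = -0.8181+2.1271 ≈ 1.3090
rotate P by −φ2: (0.1066, 0.1228, -0.2665)
  e−x'=-0.0166;  (l²−L²−(e−x')²−y'²−z²)/2L = 0.0068
  γ=atan2(-0.2665,-0.0166)=-1.6329;  ψ=arccos(0.0255)=1.5453;  θ2=γ+ψ≈-0.0875
φ3=240.0° → target in arm frame (0.0530, -0.1537)
  A=0.0370, B=-0.2665, C=(l²−L²−A²−y'²−z²)/(2L)=-0.0333
  θ3 = atan2(B,A) + arccos(C/0.2691) = 0.2621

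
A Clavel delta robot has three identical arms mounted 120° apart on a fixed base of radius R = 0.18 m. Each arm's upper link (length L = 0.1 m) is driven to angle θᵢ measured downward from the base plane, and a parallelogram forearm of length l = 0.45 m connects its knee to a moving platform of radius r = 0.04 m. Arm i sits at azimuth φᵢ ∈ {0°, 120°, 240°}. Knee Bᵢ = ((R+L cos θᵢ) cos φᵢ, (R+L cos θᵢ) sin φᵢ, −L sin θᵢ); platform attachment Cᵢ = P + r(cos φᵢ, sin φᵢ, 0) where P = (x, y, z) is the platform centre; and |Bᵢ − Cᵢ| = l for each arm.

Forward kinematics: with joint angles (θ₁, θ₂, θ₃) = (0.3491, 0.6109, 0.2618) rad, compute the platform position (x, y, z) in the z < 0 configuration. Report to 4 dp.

φ1=0.0°: virtual centre (0.2340, 0.0000, -0.0342), radius l
arm 2 at φ=120.0°: e+L cos θ2 = 0.2219;  centre 2 = (-0.1110, 0.1922, -0.0574)
φ3=240.0°: virtual centre (-0.1183, -0.2049, -0.0259), radius l
|centre ₂|²−|centre ₁|² = -0.0034;  |centre ₃|²−|centre ₁|² = 0.0007
plane₁₂: -0.6898x+0.3844y+-0.0463z = -0.0034
Cramer: x(z) = 0.0020-0.0227z;  y(z) = -0.0052+0.0797z
quadratic in z: (1.0069)z²+(0.0781)z+(-0.1475)=0, √Δ=0.7747 → z ∈ {-0.4235, 0.3459}; z = -0.4235 (taking z<0)
x = 0.0116, y = -0.0390

(0.0116, -0.0390, -0.4235)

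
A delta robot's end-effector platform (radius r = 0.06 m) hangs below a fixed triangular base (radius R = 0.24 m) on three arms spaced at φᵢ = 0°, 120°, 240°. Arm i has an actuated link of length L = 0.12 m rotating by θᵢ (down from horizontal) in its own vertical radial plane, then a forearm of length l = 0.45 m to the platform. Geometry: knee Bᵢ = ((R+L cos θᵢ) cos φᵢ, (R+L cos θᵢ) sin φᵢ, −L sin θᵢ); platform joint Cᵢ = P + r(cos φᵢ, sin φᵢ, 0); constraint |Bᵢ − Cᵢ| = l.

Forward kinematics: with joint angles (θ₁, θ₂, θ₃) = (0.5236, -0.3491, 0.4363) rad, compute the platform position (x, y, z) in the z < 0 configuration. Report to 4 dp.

(-0.0484, 0.0661, -0.3562)

arm 1 at φ=0.0°: ρ1 = 0.2839;  O1 = (0.2839, 0.0000, -0.0600)
O2 = (0.2928·cos120.0°, 0.2928·sin120.0°, 0.0410) = (-0.1464, 0.2535, 0.0410)
arm 3 at φ=240.0°: ρ3 = 0.2888;  O3 = (-0.1444, -0.2501, -0.0507)
eliminate P² terms by subtracting sphere 1 from 2 and 3
[-0.8606 0.5071 0.2021]·P = 0.0032;  [-0.8566 -0.5001 0.0186]·P = 0.0017
det = 0.8648;  x = -0.0029+0.1278z,  y = 0.0014+-0.1817z
into |P−O₁|² = l²: 1.0493z² + 0.0462z + -0.1167 = 0;  Δ = 0.4918;  z = -0.3562 or 0.3121 → z<0 root = -0.3562
x = -0.0484, y = 0.0661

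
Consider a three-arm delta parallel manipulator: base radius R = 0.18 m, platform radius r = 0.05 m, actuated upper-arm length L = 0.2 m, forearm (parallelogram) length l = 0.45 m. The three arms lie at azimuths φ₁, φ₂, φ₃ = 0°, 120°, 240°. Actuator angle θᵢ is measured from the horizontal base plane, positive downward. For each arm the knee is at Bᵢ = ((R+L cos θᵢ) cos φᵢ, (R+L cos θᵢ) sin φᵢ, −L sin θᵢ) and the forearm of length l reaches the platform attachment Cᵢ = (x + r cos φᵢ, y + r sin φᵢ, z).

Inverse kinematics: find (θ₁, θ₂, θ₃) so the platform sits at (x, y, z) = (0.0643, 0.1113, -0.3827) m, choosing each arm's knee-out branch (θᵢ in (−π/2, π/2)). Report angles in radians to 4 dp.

θ₁ = 0.1743, θ₂ = 0.1745, θ₃ = 0.8727

φ1=0.0° → target in arm frame (0.0643, 0.1113)
  A cos θ + B sin θ = C:  0.0657·cos θ + -0.3827·sin θ = -0.0017
  √(A²+B²)=0.3883;  θ1 = -1.4008+1.5751 ≈ 0.1743
arm 2 (φ=120.0°): x'=0.0642, y'=-0.1113
  e−x'=0.0658;  (l²−L²−(e−x')²−y'²−z²)/2L = -0.0017
  γ=atan2(-0.3827,0.0658)=-1.4006;  ψ=arccos(-0.0044)=1.5752;  θ2=γ+ψ≈0.1745
rotate P by −φ3: (-0.1285, 0.0000, -0.3827)
  e−x'=0.2585;  (l²−L²−(e−x')²−y'²−z²)/2L = -0.1270
  γ=atan2(-0.3827,0.2585)=-0.9767;  ψ=arccos(-0.2750)=1.8494;  θ3=γ+ψ≈0.8727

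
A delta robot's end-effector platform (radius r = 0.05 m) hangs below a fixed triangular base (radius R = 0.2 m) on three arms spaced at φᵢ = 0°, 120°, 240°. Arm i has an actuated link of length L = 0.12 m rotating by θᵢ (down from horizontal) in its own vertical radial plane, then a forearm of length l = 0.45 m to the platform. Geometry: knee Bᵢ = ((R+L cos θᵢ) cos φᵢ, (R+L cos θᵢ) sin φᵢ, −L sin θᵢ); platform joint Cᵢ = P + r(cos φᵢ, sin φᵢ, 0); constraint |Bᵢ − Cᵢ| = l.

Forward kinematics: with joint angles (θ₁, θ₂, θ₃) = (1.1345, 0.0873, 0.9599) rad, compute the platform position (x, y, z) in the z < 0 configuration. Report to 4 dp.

φ1=0.0°: virtual centre (0.2007, 0.0000, -0.1088), radius l
arm 2 at φ=120.0°: e+L cos θ2 = 0.2695;  S2 = (-0.1348, 0.2334, -0.0105)
φ3=240.0°: virtual centre (-0.1094, -0.1895, -0.0983), radius l
|S₂|²−|S₁|² = 0.0206;  |S₃|²−|S₁|² = 0.0054
plane₁₂: -0.6710x+0.4669y+0.1966z = 0.0206
Cramer: x(z) = -0.0191+0.1550z;  y(z) = 0.0168-0.1984z
into |P−S₁|² = l²: 1.0634z² + 0.1427z + -0.1421 = 0;  Δ = 0.6247;  z = -0.4388 or 0.3045 → z<0 root = -0.4388
x = -0.0870, y = 0.1039

(-0.0870, 0.1039, -0.4388)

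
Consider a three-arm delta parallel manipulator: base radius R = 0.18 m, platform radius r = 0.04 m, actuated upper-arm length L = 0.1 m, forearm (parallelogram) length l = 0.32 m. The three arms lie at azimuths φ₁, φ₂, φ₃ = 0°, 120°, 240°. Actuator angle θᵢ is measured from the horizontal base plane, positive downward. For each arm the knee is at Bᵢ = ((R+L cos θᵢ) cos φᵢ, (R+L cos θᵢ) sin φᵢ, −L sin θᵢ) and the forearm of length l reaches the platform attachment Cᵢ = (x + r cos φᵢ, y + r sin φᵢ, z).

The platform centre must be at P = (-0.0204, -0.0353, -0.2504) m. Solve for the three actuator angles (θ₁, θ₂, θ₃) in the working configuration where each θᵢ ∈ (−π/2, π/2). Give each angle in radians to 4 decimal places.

φ1=0.0° → target in arm frame (-0.0204, -0.0353)
  A cos θ + B sin θ = C:  0.1604·cos θ + -0.2504·sin θ = 0.0136
  √(A²+B²)=0.2974;  θ1 = -1.0011+1.5250 ≈ 0.5239
rotate P by −φ2: (-0.0204, 0.0353, -0.2504)
  e−x'=0.1604;  (l²−L²−(e−x')²−y'²−z²)/2L = 0.0137
  θ2 = atan2(B,A) + arccos(C/0.2974) = 0.5237
φ3=240.0° → target in arm frame (0.0408, 0.0000)
  A=0.0992, B=-0.2504, C=(l²−L²−A²−y'²−z²)/(2L)=0.0993
  θ3 = atan2(B,A) + arccos(C/0.2693) = -0.0002

θ₁ = 0.5239, θ₂ = 0.5237, θ₃ = -0.0002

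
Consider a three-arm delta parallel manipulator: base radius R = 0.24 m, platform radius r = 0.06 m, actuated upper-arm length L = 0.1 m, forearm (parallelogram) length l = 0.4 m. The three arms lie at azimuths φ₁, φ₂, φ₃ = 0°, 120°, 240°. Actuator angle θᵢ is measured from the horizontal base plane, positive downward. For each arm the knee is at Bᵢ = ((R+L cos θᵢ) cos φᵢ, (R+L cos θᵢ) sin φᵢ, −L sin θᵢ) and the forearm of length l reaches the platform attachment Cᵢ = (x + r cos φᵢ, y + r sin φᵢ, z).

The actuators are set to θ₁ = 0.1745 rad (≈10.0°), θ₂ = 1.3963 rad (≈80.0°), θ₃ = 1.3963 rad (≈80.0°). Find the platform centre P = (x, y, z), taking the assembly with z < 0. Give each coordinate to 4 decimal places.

(0.1216, 0.0000, -0.3853)

centre 1 = (0.2785·cos0.0°, 0.2785·sin0.0°, -0.0174) = (0.2785, 0.0000, -0.0174)
φ2=120.0°: virtual centre (-0.0987, 0.1709, -0.0985), radius l
arm 3 at φ=240.0°: (R−r)+L cos θ3 = 0.1974;  centre 3 = (-0.0987, -0.1709, -0.0985)
|centre ₂|²−|centre ₁|² = -0.0292;  |centre ₃|²−|centre ₁|² = -0.0292
linear system: -0.7543x+0.3418y = -0.0292−-0.1622z; -0.7543x+-0.3418y = -0.0292−-0.1622z
Cramer: x(z) = 0.0387-0.2151z;  y(z) = 0.0000+0.0000z
into |P−centre ₁|² = l²: 1.0463z² + 0.1379z + -0.1022 = 0;  Δ = 0.4468;  z = -0.3853 or 0.2535 → z<0 root = -0.3853
x = 0.1216, y = 0.0000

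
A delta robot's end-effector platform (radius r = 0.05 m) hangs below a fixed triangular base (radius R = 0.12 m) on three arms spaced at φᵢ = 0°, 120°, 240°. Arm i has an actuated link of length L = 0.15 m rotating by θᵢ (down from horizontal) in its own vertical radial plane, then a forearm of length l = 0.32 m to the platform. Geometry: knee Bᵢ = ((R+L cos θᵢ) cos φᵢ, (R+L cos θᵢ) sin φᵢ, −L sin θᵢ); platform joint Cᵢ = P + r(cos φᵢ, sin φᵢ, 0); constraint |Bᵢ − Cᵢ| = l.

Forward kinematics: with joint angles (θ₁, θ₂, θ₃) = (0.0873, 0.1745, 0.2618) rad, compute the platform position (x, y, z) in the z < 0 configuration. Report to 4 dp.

(0.0161, 0.0095, -0.2600)

S1 = (0.2194·cos0.0°, 0.2194·sin0.0°, -0.0131) = (0.2194, 0.0000, -0.0131)
arm 2 at φ=120.0°: ρ2 = 0.2177;  S2 = (-0.1089, 0.1886, -0.0260)
arm 3 at φ=240.0°: ρ3 = 0.2149;  S3 = (-0.1074, -0.1861, -0.0388)
eliminate P² terms by subtracting sphere 1 from 2 and 3
plane₁₂: -0.6566x+0.3771y+-0.0259z = -0.0002
Cramer: x(z) = 0.0007-0.0592z;  y(z) = 0.0005-0.0343z
sphere 1 gives Az²+Bz+C=0 with A=1.0047, B=0.0520, C=-0.0544;  B²−4AC=0.2212;  roots -0.2600, 0.2082;  negative root z = -0.2600
x = 0.0161, y = 0.0095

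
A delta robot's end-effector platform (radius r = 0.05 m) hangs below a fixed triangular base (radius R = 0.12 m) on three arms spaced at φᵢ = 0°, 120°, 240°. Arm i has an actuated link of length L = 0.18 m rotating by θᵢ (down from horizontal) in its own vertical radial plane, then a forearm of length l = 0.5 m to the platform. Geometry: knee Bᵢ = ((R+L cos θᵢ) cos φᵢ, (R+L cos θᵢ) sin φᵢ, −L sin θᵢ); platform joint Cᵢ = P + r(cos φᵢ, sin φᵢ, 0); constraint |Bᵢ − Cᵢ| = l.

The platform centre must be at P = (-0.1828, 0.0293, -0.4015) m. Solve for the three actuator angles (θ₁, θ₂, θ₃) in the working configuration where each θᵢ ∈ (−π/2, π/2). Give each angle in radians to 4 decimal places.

θ₁ = 0.6109, θ₂ = -0.3488, θ₃ = -0.1742

φ1=0.0° → target in arm frame (-0.1828, 0.0293)
  e−x'=0.2528;  (l²−L²−(e−x')²−y'²−z²)/2L = -0.0232
  √(A²+B²)=0.4745;  θ1 = -1.0089+1.6198 ≈ 0.6109
rotate P by −φ2: (0.1168, 0.1437, -0.4015)
  A=-0.0468, B=-0.4015, C=(l²−L²−A²−y'²−z²)/(2L)=0.0933
  √(A²+B²)=0.4042;  θ2 = -1.6868+1.3380 ≈ -0.3488
rotate P by −φ3: (0.0660, -0.1730, -0.4015)
  A=0.0040, B=-0.4015, C=(l²−L²−A²−y'²−z²)/(2L)=0.0735
  γ=atan2(-0.4015,0.0040)=-1.5609;  ψ=arccos(0.1831)=1.3867;  θ3=γ+ψ≈-0.1742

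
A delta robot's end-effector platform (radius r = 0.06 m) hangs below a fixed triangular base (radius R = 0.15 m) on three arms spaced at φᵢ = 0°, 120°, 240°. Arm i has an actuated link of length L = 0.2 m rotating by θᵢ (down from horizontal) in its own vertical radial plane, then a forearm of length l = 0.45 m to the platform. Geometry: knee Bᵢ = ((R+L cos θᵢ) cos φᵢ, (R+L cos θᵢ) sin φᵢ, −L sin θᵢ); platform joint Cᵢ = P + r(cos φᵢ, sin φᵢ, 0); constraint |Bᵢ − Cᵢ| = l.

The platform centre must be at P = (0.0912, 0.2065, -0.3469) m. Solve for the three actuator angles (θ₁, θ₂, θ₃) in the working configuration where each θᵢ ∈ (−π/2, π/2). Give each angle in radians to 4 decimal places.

θ₁ = 0.0000, θ₂ = -0.1747, θ₃ = 1.0473

φ1=0.0° → target in arm frame (0.0912, 0.2065)
  e−x'=-0.0012;  (l²−L²−(e−x')²−y'²−z²)/2L = -0.0012
  √(A²+B²)=0.3469;  θ1 = -1.5743+1.5743 ≈ 0.0000
arm 2 (φ=120.0°): x'=0.1332, y'=-0.1822
  A=-0.0432, B=-0.3469, C=(l²−L²−A²−y'²−z²)/(2L)=0.0177
  θ2 = atan2(B,A) + arccos(C/0.3496) = -0.1747
arm 3 (φ=240.0°): x'=-0.2244, y'=-0.0243
  e−x'=0.3144;  (l²−L²−(e−x')²−y'²−z²)/2L = -0.1432
  √(A²+B²)=0.4682;  θ3 = -0.8345+1.8817 ≈ 1.0473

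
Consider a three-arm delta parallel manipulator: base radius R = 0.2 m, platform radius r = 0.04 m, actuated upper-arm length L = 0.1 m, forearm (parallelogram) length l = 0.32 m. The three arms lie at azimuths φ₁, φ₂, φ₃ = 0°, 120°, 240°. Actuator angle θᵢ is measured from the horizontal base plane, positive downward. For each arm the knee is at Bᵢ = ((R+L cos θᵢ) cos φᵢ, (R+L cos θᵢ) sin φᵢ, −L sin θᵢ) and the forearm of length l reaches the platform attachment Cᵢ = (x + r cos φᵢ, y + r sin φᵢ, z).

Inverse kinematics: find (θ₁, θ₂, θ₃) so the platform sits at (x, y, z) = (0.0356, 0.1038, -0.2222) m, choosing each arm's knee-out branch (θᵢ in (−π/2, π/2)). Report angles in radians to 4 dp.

φ1=0.0° → target in arm frame (0.0356, 0.1038)
  e−x'=0.1244;  (l²−L²−(e−x')²−y'²−z²)/2L = 0.0839
  θ1 = atan2(B,A) + arccos(C/0.2547) = 0.1747
φ2=120.0° → target in arm frame (0.0721, -0.0827)
  A cos θ + B sin θ = C:  0.0879·cos θ + -0.2222·sin θ = 0.1423
  √(A²+B²)=0.2390;  θ2 = -1.1941+0.9330 ≈ -0.2610
φ3=240.0° → target in arm frame (-0.1077, -0.0211)
  A cos θ + B sin θ = C:  0.2677·cos θ + -0.2222·sin θ = -0.1454
  θ3 = atan2(B,A) + arccos(C/0.3479) = 1.3091

θ₁ = 0.1747, θ₂ = -0.2610, θ₃ = 1.3091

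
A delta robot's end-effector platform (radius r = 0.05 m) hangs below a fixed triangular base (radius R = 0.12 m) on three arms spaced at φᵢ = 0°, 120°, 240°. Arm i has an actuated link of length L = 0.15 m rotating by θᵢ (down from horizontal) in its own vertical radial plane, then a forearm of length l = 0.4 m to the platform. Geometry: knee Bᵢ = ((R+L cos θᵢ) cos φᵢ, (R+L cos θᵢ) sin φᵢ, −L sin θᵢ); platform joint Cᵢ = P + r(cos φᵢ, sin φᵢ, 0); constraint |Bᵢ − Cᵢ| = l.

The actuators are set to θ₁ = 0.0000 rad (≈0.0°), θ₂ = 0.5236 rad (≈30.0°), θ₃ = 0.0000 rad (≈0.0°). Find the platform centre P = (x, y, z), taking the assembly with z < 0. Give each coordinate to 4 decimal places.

(0.0448, -0.0775, -0.3511)

O1 = (0.2200·cos0.0°, 0.2200·sin0.0°, 0.0000) = (0.2200, 0.0000, 0.0000)
φ2=120.0°: virtual centre (-0.1000, 0.1731, -0.0750), radius l
φ3=240.0°: virtual centre (-0.1100, -0.1905, 0.0000), radius l
|O₂|²−|O₁|² = -0.0028;  |O₃|²−|O₁|² = 0.0000
linear system: -0.6399x+0.3462y = -0.0028−-0.1500z; -0.6600x+-0.3811y = 0.0000−0.0000z
det = 0.4724;  x = 0.0023+-0.1210z,  y = -0.0039+0.2096z
into |P−O₁|² = l²: 1.0586z² + 0.0510z + -0.1126 = 0;  Δ = 0.4793;  z = -0.3511 or 0.3029 → z<0 root = -0.3511
x = 0.0448, y = -0.0775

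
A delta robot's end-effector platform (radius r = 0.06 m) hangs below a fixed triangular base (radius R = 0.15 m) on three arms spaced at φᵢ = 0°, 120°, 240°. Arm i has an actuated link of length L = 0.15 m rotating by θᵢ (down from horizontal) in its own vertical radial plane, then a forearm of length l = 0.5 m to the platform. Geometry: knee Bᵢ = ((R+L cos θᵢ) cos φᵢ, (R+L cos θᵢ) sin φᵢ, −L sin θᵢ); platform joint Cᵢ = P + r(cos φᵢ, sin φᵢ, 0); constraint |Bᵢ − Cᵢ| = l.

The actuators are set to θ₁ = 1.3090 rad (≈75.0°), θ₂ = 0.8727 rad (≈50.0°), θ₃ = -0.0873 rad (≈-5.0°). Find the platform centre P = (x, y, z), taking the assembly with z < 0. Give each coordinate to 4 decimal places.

(-0.2068, -0.1637, -0.4773)

S1 = (0.1288·cos0.0°, 0.1288·sin0.0°, -0.1449) = (0.1288, 0.0000, -0.1449)
S2 = (0.1864·cos120.0°, 0.1864·sin120.0°, -0.1149) = (-0.0932, 0.1614, -0.1149)
arm 3 at φ=240.0°: e+L cos θ3 = 0.2394;  S3 = (-0.1197, -0.2074, 0.0131)
|S₂|²−|S₁|² = 0.0104;  |S₃|²−|S₁|² = 0.0199
linear system: -0.4441x+0.3229y = 0.0104−0.0600z; -0.4971x+-0.4147y = 0.0199−0.3159z
Cramer: x(z) = -0.0311+0.3681z;  y(z) = -0.0107+0.3206z
sphere 1 gives Az²+Bz+C=0 with A=1.2383, B=0.1652, C=-0.2033;  B²−4AC=1.0343;  roots -0.4773, 0.3440;  negative root z = -0.4773
x = -0.2068, y = -0.1637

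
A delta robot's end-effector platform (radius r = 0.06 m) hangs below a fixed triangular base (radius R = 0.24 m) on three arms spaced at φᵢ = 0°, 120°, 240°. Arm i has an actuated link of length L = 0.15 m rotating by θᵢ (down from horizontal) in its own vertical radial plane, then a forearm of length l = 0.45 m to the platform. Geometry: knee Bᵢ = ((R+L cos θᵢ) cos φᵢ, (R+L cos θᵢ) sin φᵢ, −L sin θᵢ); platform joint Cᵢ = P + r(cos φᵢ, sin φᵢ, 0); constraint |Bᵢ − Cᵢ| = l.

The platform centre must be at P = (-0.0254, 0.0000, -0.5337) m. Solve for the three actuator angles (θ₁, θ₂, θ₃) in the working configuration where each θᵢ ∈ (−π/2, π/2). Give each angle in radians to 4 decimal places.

θ₁ = 1.3968, θ₂ = 1.2219, θ₃ = 1.2219

φ1=0.0° → target in arm frame (-0.0254, 0.0000)
  A=0.2054, B=-0.5337, C=(l²−L²−A²−y'²−z²)/(2L)=-0.4901
  √(A²+B²)=0.5719;  θ1 = -1.2034+2.6002 ≈ 1.3968
rotate P by −φ2: (0.0127, 0.0220, -0.5337)
  A cos θ + B sin θ = C:  0.1673·cos θ + -0.5337·sin θ = -0.4444
  θ2 = atan2(B,A) + arccos(C/0.5593) = 1.2219
arm 3 (φ=240.0°): x'=0.0127, y'=-0.0220
  A=0.1673, B=-0.5337, C=(l²−L²−A²−y'²−z²)/(2L)=-0.4444
  θ3 = atan2(B,A) + arccos(C/0.5593) = 1.2219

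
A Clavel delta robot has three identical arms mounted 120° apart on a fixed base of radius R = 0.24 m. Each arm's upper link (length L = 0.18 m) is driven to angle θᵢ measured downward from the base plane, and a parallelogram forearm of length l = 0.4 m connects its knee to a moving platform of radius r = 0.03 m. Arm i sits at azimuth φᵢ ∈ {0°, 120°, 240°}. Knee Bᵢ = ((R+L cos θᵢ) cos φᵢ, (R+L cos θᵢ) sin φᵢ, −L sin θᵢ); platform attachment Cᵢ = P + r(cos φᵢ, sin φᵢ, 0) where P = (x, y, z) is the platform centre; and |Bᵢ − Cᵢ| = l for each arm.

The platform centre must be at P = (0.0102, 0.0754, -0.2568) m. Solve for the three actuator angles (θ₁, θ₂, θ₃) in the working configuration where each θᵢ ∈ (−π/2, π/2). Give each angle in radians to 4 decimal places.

θ₁ = 0.5238, θ₂ = 0.1746, θ₃ = 0.9597

arm 1 (φ=0.0°): x'=0.0102, y'=0.0754
  A=0.1998, B=-0.2568, C=(l²−L²−A²−y'²−z²)/(2L)=0.0446
  θ1 = atan2(B,A) + arccos(C/0.3254) = 0.5238
φ2=120.0° → target in arm frame (0.0602, -0.0465)
  A=0.1498, B=-0.2568, C=(l²−L²−A²−y'²−z²)/(2L)=0.1029
  γ=atan2(-0.2568,0.1498)=-1.0427;  ψ=arccos(0.3462)=1.2173;  θ2=γ+ψ≈0.1746
rotate P by −φ3: (-0.0704, -0.0289, -0.2568)
  e−x'=0.2804;  (l²−L²−(e−x')²−y'²−z²)/2L = -0.0495
  √(A²+B²)=0.3802;  θ3 = -0.7415+1.7012 ≈ 0.9597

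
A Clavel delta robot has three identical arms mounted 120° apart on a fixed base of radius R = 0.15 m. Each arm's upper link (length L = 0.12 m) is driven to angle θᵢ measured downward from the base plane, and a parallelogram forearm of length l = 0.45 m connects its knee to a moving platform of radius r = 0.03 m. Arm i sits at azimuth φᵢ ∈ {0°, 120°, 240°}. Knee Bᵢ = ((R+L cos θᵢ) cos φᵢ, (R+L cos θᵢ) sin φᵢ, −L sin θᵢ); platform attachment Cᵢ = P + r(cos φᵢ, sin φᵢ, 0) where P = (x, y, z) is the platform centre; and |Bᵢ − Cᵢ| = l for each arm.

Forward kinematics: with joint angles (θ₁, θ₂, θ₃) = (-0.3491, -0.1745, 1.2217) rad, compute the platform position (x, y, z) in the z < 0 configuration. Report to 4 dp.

centre 1 = (0.2328·cos0.0°, 0.2328·sin0.0°, 0.0410) = (0.2328, 0.0000, 0.0410)
φ2=120.0°: virtual centre (-0.1191, 0.2063, 0.0208), radius l
arm 3 at φ=240.0°: (R−r)+L cos θ3 = 0.1610;  centre 3 = (-0.0805, -0.1395, -0.1128)
|centre ₂|²−|centre ₁|² = 0.0013;  |centre ₃|²−|centre ₁|² = -0.0172
linear system: -0.7037x+0.4125y = 0.0013−-0.0404z; -0.6266x+-0.2789y = -0.0172−-0.3076z
Cramer: x(z) = 0.0148-0.3038z;  y(z) = 0.0284-0.4203z
into |P−centre ₁|² = l²: 1.2690z² + 0.0265z + -0.1525 = 0;  Δ = 0.7748;  z = -0.3573 or 0.3364 → z<0 root = -0.3573
x = 0.1234, y = 0.1786

(0.1234, 0.1786, -0.3573)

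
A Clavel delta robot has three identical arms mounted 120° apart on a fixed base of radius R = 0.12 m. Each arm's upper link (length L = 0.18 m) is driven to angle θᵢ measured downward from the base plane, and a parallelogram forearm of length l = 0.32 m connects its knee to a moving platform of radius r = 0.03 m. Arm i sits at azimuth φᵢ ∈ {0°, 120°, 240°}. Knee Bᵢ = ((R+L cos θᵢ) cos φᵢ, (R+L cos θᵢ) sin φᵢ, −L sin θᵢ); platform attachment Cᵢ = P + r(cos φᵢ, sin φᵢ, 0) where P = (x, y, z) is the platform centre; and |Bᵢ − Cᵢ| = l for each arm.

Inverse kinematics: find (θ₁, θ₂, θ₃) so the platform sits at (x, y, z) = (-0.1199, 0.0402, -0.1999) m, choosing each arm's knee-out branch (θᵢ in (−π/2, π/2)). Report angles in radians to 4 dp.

arm 1 (φ=0.0°): x'=-0.1199, y'=0.0402
  e−x'=0.2099;  (l²−L²−(e−x')²−y'²−z²)/2L = -0.0434
  θ1 = atan2(B,A) + arccos(C/0.2899) = 0.9602
arm 2 (φ=120.0°): x'=0.0948, y'=0.0837
  A=-0.0048, B=-0.1999, C=(l²−L²−A²−y'²−z²)/(2L)=0.0639
  √(A²+B²)=0.2000;  θ2 = -1.5946+1.2455 ≈ -0.3491
arm 3 (φ=240.0°): x'=0.0251, y'=-0.1239
  A=0.0649, B=-0.1999, C=(l²−L²−A²−y'²−z²)/(2L)=0.0291
  √(A²+B²)=0.2102;  θ3 = -1.2570+1.4319 ≈ 0.1749

θ₁ = 0.9602, θ₂ = -0.3491, θ₃ = 0.1749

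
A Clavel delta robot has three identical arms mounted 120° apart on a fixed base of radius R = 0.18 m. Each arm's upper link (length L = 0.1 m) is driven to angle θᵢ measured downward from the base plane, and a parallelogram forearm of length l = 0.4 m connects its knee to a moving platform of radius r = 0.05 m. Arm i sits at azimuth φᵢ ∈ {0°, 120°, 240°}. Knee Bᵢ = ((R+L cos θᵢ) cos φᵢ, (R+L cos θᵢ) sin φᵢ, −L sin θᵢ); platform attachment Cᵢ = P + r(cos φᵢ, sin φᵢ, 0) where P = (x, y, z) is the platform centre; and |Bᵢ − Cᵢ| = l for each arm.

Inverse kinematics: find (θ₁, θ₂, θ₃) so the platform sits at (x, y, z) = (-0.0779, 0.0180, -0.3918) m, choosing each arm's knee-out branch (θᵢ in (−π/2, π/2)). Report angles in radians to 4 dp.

θ₁ = 1.0470, θ₂ = 0.3491, θ₃ = 0.5238

arm 1 (φ=0.0°): x'=-0.0779, y'=0.0180
  e−x'=0.2079;  (l²−L²−(e−x')²−y'²−z²)/2L = -0.2353
  θ1 = atan2(B,A) + arccos(C/0.4435) = 1.0470
arm 2 (φ=120.0°): x'=0.0545, y'=0.0585
  A=0.0755, B=-0.3918, C=(l²−L²−A²−y'²−z²)/(2L)=-0.0631
  θ2 = atan2(B,A) + arccos(C/0.3990) = 0.3491
arm 3 (φ=240.0°): x'=0.0234, y'=-0.0765
  A=0.1066, B=-0.3918, C=(l²−L²−A²−y'²−z²)/(2L)=-0.1036
  θ3 = atan2(B,A) + arccos(C/0.4061) = 0.5238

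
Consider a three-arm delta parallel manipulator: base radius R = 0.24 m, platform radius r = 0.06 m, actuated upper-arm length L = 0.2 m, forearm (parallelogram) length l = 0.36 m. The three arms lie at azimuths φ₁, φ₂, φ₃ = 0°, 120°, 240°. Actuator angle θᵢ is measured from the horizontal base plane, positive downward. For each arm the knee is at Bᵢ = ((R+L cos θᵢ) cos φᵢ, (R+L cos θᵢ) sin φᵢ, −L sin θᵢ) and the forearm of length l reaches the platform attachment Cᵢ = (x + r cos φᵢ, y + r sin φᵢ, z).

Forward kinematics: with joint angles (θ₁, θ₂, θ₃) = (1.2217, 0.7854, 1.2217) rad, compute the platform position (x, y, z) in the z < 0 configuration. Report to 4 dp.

(-0.0356, 0.0617, -0.4003)

arm 1 at φ=0.0°: (R−r)+L cos θ1 = 0.2484;  O1 = (0.2484, 0.0000, -0.1879)
φ2=120.0°: virtual centre (-0.1607, 0.2784, -0.1414), radius l
arm 3 at φ=240.0°: (R−r)+L cos θ3 = 0.2484;  O3 = (-0.1242, -0.2151, -0.1879)
eliminate P² terms by subtracting sphere 1 from 2 and 3
plane₁₂: -0.8182x+0.5567y+0.0930z = 0.0263
Cramer: x(z) = -0.0147+0.0522z;  y(z) = 0.0255-0.0904z
into |P−O₁|² = l²: 1.0109z² + 0.3438z + -0.0244 = 0;  Δ = 0.2168;  z = -0.4003 or 0.0602 → z<0 root = -0.4003
x = -0.0356, y = 0.0617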